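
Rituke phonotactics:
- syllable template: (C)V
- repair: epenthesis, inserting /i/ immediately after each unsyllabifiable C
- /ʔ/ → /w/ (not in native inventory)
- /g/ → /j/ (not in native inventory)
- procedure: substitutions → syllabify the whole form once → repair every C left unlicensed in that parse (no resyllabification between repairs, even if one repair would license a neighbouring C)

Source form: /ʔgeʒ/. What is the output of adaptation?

Substitution: /ʔ/ → /w/, /g/ → /j/, giving /wjeʒ/.
The consonants /w/, /ʒ/ cannot be parsed into a legal (C)V syllable (no codas are permitted; onsets are limited to one consonant).
Each unlicensed consonant becomes the onset of a new syllable: /w/ → /wi/, /ʒ/ → /ʒi/.

wijeʒi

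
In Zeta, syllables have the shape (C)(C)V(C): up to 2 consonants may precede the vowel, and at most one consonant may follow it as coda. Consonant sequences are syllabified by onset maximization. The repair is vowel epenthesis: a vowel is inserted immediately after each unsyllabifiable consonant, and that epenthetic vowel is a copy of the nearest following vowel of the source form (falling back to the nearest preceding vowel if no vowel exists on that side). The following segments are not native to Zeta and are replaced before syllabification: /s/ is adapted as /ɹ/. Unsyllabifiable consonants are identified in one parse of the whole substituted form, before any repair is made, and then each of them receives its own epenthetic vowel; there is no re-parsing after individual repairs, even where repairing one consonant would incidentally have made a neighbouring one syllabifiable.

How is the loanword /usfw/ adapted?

uɹfuwu

Substitution: /s/ → /ɹ/, giving /uɹfw/.
Syllabifying with onset maximization leaves /f/, /w/ stranded (at most one coda consonant is licensed; onsets may contain at most 2 consonants).
Each unlicensed consonant becomes the onset of a new syllable: /f/ → /fu/, /w/ → /wu/.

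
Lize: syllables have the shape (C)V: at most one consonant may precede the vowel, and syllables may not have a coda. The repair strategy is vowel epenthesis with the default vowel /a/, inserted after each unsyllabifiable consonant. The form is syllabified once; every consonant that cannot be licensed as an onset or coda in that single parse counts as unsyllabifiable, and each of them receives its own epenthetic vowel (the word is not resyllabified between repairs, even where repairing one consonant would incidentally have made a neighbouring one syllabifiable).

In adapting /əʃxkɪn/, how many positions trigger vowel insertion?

3

The unsyllabifiable consonants are /ʃ/, /x/, /n/; each receives one epenthetic vowel.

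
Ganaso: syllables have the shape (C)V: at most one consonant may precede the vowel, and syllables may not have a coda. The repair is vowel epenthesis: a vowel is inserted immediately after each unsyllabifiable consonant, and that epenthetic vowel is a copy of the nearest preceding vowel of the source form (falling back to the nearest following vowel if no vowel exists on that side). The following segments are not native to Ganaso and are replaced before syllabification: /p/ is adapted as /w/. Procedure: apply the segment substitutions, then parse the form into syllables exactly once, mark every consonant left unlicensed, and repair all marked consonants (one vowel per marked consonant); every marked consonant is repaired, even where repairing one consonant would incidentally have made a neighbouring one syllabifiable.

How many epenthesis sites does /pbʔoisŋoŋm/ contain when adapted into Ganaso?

5

After substitution the input is /wbʔoisŋoŋm/.
The unsyllabifiable consonants are /w/, /b/, /s/, /ŋ/, /m/; each receives one epenthetic vowel.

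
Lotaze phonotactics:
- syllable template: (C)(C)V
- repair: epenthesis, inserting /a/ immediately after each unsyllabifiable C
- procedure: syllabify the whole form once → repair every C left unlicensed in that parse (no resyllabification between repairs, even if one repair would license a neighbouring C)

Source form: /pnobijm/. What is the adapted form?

pnobijama

The consonants /j/, /m/ cannot be parsed into a legal (C)(C)V syllable (no codas are permitted; onsets may contain at most 2 consonants).
Inserting the epenthetic vowel yields /j/ → /ja/, /m/ → /ma/.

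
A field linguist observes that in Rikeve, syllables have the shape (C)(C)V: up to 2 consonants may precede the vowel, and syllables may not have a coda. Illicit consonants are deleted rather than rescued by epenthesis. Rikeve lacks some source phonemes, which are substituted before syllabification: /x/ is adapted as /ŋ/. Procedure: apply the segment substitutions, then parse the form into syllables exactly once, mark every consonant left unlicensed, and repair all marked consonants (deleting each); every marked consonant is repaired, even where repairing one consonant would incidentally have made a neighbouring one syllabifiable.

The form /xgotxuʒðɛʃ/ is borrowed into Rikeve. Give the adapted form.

ŋgotŋuʒðɛ

Substitution: /x/ → /ŋ/, giving /ŋgotŋuʒðɛʃ/.
Syllabifying with onset maximization leaves /ʃ/ stranded (no codas are permitted; onsets may contain at most 2 consonants).
Deletion applies to /ʃ/.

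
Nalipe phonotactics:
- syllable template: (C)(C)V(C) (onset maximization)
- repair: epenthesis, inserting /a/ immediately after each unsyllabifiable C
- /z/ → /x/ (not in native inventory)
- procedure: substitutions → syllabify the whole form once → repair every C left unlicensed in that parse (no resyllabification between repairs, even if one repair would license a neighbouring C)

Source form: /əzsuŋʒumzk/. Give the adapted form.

Substitution: /z/ → /x/, giving /əxsuŋʒumxk/.
Syllabifying with onset maximization leaves /x/, /k/ stranded (at most one coda consonant is licensed; onsets may contain at most 2 consonants).
Inserting the epenthetic vowel yields /x/ → /xa/, /k/ → /ka/.

əxsuŋʒumxaka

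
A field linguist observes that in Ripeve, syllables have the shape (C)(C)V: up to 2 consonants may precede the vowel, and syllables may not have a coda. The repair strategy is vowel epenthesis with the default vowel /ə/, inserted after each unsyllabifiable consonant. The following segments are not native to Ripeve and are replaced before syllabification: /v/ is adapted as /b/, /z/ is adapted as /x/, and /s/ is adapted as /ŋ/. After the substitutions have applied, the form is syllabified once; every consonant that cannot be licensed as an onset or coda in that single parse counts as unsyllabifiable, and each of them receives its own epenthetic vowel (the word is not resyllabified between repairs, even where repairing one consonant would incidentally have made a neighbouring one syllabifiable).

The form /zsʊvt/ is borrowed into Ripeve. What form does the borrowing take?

Substitution: /z/ → /x/, /s/ → /ŋ/, /v/ → /b/, giving /xŋʊbt/.
The consonants /b/, /t/ cannot be parsed into a legal (C)(C)V syllable (no codas are permitted; onsets may contain at most 2 consonants).
Inserting the epenthetic vowel yields /b/ → /bə/, /t/ → /tə/.

xŋʊbətə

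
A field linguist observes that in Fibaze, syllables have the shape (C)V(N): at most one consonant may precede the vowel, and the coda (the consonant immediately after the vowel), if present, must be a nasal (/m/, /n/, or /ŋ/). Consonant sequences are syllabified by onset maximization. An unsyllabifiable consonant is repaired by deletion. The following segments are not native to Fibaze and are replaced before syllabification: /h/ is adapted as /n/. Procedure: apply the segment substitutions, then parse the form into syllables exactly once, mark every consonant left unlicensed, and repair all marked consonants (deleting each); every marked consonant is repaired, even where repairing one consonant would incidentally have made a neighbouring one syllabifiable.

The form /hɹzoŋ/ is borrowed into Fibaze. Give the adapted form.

Substitution: /h/ → /n/, giving /nɹzoŋ/.
Syllabifying with onset maximization leaves /n/, /ɹ/ stranded (only a nasal (/m/, /n/, or /ŋ/) is licensed in coda position; onsets are limited to one consonant).
Deleting the stranded consonants removes /n/, /ɹ/.

zoŋ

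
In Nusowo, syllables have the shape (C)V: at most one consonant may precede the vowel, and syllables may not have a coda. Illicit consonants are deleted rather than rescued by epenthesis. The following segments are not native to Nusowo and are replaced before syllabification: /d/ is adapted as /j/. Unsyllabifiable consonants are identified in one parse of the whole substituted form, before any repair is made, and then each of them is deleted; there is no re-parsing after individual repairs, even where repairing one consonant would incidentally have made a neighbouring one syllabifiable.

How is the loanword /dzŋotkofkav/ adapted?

Substitution: /d/ → /j/, giving /jzŋotkofkav/.
Syllabifying with onset maximization leaves /j/, /z/, /t/, /f/, /v/ stranded (no codas are permitted; onsets are limited to one consonant).
Deleting the stranded consonants removes /j/, /z/, /t/, /f/, /v/.

ŋokoka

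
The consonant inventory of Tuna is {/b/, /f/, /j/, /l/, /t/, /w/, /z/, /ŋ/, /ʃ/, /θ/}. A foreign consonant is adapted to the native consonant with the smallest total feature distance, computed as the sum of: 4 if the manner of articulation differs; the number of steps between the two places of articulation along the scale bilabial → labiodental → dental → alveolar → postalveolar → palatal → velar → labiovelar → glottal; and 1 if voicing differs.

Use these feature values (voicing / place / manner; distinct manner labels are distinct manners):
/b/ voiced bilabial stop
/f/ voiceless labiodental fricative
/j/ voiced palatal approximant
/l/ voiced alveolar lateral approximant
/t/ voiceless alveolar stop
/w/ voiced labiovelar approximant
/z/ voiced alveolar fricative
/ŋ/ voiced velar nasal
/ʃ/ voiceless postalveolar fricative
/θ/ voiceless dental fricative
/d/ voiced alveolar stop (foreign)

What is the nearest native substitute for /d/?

/t/ is closest: same manner (stop), place distance 0 (alveolar→alveolar), voicing differs (+1); total 1. Next closest is /b/ at distance 3.

t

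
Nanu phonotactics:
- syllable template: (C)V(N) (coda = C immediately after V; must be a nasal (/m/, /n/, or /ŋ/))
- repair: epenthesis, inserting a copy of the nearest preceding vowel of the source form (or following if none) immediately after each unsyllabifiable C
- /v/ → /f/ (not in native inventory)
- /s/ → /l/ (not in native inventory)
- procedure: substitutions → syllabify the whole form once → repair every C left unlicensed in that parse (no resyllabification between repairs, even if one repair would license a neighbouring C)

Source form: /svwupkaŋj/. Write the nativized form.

lufuwupukaŋja

Substitution: /s/ → /l/, /v/ → /f/, giving /lfwupkaŋj/.
Under (C)V(N), the unsyllabifiable consonants are /l/, /f/, /p/, /j/ (only a nasal (/m/, /n/, or /ŋ/) is licensed in coda position; onsets are limited to one consonant).
Epenthesis after each stranded consonant: /l/ → /lu/, /f/ → /fu/, /p/ → /pu/, /j/ → /ja/.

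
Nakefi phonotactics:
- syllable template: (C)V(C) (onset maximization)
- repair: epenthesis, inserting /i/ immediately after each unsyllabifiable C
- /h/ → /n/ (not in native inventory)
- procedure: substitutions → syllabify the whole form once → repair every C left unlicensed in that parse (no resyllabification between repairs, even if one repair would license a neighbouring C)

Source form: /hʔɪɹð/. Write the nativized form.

niʔɪɹði

Substitution: /h/ → /n/, giving /nʔɪɹð/.
Syllabifying with onset maximization leaves /n/, /ð/ stranded (at most one coda consonant is licensed; onsets are limited to one consonant).
Each unlicensed consonant becomes the onset of a new syllable: /n/ → /ni/, /ð/ → /ði/.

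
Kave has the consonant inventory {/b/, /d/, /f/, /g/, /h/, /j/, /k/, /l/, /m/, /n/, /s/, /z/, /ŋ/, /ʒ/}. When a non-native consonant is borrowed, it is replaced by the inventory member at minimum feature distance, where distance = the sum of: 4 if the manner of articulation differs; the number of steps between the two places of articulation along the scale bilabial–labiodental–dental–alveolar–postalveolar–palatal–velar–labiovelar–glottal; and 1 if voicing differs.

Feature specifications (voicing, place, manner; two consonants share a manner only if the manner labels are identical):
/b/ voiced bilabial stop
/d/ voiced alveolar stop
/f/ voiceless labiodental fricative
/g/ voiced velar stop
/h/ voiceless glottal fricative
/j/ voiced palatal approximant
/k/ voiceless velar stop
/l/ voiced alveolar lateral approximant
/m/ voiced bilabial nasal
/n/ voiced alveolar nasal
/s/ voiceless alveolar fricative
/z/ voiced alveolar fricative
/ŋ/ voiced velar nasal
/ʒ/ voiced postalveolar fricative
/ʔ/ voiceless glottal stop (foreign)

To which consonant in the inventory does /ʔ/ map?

/k/ is closest: same manner (stop), place distance 2 (glottal→velar), same voicing; total 2. Next closest is /g/ at distance 3.

k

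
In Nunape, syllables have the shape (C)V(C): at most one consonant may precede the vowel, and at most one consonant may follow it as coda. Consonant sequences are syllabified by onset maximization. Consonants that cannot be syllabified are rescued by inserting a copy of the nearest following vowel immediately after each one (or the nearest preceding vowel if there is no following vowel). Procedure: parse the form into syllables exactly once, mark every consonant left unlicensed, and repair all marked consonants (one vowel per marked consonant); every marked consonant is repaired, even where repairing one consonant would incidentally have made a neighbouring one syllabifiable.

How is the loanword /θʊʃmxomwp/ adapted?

θʊʃmoxomwopo

Under (C)V(C), the unsyllabifiable consonants are /m/, /w/, /p/ (at most one coda consonant is licensed; onsets are limited to one consonant).
Each unlicensed consonant becomes the onset of a new syllable: /m/ → /mo/, /w/ → /wo/, /p/ → /po/.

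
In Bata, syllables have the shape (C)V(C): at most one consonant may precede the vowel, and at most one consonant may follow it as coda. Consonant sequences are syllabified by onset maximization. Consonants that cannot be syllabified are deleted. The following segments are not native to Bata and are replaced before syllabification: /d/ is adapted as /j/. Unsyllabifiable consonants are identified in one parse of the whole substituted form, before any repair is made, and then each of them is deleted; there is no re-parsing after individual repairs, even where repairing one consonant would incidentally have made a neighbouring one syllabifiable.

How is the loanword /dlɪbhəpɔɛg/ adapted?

lɪbhəpɔɛg

Substitution: /d/ → /j/, giving /jlɪbhəpɔɛg/.
Syllabifying with onset maximization leaves /j/ stranded (at most one coda consonant is licensed; onsets are limited to one consonant).
Deletion applies to /j/.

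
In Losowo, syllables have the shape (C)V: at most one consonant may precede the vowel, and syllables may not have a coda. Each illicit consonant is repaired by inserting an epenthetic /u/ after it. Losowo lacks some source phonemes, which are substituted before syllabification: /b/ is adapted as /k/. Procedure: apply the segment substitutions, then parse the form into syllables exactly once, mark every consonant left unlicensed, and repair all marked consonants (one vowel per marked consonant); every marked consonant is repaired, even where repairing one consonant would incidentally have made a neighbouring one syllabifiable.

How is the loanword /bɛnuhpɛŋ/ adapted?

kɛnuhupɛŋu

Substitution: /b/ → /k/, giving /kɛnuhpɛŋ/.
Syllabifying with onset maximization leaves /h/, /ŋ/ stranded (no codas are permitted; onsets are limited to one consonant).
Inserting the epenthetic vowel yields /h/ → /hu/, /ŋ/ → /ŋu/.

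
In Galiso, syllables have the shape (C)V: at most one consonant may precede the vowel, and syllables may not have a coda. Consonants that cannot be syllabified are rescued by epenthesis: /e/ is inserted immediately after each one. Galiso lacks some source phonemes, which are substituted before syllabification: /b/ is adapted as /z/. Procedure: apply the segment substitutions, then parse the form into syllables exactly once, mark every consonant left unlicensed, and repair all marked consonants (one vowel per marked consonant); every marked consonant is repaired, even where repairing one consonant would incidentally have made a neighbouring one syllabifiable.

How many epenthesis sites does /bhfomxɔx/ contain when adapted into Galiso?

4

After substitution the input is /zhfomxɔx/.
The unsyllabifiable consonants are /z/, /h/, /m/, /x/; each receives one epenthetic vowel.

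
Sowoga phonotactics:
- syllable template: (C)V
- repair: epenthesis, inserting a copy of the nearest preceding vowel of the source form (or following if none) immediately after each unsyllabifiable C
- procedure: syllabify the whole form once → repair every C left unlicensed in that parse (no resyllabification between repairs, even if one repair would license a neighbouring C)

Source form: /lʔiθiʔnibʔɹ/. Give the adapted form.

liʔiθiʔinibiʔiɹi

Syllabifying with onset maximization leaves /l/, /ʔ/, /b/, /ʔ/, /ɹ/ stranded (no codas are permitted; onsets are limited to one consonant).
Epenthesis after each stranded consonant: /l/ → /li/, /ʔ/ → /ʔi/, /b/ → /bi/, /ʔ/ → /ʔi/, /ɹ/ → /ɹi/.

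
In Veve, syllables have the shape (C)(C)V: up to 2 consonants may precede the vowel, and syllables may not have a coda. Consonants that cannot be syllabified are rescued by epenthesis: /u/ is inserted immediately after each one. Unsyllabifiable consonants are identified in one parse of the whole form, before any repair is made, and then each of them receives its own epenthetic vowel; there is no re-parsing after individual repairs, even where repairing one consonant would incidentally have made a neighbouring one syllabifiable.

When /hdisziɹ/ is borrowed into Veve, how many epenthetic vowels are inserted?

The unsyllabifiable consonants are /ɹ/; each receives one epenthetic vowel.

1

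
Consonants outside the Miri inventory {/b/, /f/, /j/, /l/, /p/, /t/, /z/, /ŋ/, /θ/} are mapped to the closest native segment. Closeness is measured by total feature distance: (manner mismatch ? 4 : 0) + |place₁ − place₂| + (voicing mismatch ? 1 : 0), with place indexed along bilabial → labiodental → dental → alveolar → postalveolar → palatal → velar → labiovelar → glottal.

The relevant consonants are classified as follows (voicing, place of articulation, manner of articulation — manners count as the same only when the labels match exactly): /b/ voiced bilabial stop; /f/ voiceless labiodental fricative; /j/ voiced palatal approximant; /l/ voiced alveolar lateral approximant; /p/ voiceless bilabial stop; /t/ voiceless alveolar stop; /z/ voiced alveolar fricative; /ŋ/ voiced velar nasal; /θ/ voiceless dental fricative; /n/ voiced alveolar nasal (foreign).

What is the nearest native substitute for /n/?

/ŋ/ is closest: same manner (nasal), place distance 3 (alveolar→velar), same voicing; total 3. Next closest is /l/ at distance 4.

ŋ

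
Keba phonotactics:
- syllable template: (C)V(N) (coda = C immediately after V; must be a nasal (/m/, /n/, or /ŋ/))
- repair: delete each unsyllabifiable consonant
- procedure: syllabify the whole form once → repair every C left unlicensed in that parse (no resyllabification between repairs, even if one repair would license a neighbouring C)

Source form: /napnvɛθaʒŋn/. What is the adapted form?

Syllabifying with onset maximization leaves /p/, /n/, /ʒ/, /ŋ/, /n/ stranded (only a nasal (/m/, /n/, or /ŋ/) is licensed in coda position; onsets are limited to one consonant).
Each unlicensed consonant is deleted: /p/, /n/, /ʒ/, /ŋ/, /n/.

navɛθa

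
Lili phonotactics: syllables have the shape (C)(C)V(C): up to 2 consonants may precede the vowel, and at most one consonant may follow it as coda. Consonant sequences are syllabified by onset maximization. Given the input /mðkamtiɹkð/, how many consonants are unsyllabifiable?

3

The consonants /m/, /k/, /ð/ cannot be parsed into a legal (C)(C)V(C) syllable (at most one coda consonant is licensed; onsets may contain at most 2 consonants).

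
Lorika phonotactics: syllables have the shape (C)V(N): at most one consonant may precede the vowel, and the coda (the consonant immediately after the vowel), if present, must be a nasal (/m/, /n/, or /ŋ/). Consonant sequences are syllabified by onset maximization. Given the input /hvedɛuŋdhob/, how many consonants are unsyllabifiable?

The consonants /h/, /d/, /b/ cannot be parsed into a legal (C)V(N) syllable (only a nasal (/m/, /n/, or /ŋ/) is licensed in coda position; onsets are limited to one consonant).

3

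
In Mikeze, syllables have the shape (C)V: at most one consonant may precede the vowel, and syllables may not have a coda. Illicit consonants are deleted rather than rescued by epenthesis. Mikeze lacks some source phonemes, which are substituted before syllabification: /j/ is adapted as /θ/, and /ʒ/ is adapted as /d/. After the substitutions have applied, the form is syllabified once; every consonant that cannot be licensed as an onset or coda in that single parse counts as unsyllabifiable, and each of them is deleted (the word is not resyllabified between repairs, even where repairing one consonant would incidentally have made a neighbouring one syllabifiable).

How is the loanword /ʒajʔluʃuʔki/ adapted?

daluʃuki

Substitution: /ʒ/ → /d/, /j/ → /θ/, giving /daθʔluʃuʔki/.
Under (C)V, the unsyllabifiable consonants are /θ/, /ʔ/, /ʔ/ (no codas are permitted; onsets are limited to one consonant).
Each unlicensed consonant is deleted: /θ/, /ʔ/, /ʔ/.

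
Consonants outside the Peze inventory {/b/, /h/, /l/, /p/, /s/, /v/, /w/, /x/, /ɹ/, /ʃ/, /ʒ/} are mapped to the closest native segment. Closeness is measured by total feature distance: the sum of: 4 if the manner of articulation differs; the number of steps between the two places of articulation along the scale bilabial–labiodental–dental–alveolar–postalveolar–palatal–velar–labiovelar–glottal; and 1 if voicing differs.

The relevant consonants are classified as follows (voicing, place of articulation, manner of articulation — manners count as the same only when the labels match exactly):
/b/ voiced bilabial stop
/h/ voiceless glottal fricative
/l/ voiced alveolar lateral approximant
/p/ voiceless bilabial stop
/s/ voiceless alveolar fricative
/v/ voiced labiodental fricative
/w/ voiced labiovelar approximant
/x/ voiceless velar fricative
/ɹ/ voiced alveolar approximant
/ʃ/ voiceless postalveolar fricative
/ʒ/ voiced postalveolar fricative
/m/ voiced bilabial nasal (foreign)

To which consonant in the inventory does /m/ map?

/b/ is closest: manner differs (nasal→stop, +4), place distance 0 (bilabial→bilabial), same voicing; total 4. Next closest is /p/ at distance 5.

b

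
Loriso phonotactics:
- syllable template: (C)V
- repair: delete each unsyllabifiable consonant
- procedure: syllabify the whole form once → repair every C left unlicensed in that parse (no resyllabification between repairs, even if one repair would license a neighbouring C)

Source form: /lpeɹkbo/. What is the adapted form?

pebo

Under (C)V, the unsyllabifiable consonants are /l/, /ɹ/, /k/ (no codas are permitted; onsets are limited to one consonant).
Deleting the stranded consonants removes /l/, /ɹ/, /k/.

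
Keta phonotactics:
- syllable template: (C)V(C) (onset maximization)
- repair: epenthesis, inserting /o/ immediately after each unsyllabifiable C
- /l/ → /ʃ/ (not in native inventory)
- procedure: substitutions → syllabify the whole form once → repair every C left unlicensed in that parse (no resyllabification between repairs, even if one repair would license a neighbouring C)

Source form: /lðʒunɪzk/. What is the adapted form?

Substitution: /l/ → /ʃ/, giving /ʃðʒunɪzk/.
Under (C)V(C), the unsyllabifiable consonants are /ʃ/, /ð/, /k/ (at most one coda consonant is licensed; onsets are limited to one consonant).
Inserting the epenthetic vowel yields /ʃ/ → /ʃo/, /ð/ → /ðo/, /k/ → /ko/.

ʃoðoʒunɪzko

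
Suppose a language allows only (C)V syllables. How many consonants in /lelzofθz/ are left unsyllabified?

The consonants /l/, /f/, /θ/, /z/ cannot be parsed into a legal (C)V syllable (no codas are permitted; onsets are limited to one consonant).

4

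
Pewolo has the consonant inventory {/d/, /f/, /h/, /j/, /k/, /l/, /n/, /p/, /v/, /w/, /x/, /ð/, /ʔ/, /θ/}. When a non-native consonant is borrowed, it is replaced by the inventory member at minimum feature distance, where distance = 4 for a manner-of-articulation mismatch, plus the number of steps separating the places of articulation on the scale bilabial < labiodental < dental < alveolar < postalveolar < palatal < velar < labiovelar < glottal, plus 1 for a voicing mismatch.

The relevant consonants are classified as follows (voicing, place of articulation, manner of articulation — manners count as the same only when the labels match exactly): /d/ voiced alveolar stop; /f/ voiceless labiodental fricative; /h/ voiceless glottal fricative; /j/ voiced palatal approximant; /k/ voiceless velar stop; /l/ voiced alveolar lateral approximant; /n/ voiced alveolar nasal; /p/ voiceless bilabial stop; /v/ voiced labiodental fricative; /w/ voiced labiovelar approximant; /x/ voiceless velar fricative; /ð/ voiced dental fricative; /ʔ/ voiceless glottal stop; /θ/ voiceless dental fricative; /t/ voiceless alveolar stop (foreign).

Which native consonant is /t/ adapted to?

/d/ is closest: same manner (stop), place distance 0 (alveolar→alveolar), voicing differs (+1); total 1. Next closest is /k/ at distance 3.

d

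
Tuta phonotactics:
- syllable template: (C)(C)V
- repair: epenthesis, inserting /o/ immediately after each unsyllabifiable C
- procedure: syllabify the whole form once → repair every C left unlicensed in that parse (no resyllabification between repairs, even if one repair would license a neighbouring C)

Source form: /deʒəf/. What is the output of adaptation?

deʒəfo

Under (C)(C)V, the unsyllabifiable consonants are /f/ (no codas are permitted; onsets may contain at most 2 consonants).
Epenthesis after each stranded consonant: /f/ → /fo/.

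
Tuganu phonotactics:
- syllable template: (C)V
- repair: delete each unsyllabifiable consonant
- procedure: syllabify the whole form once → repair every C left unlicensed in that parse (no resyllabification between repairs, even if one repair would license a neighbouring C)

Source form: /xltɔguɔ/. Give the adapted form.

Under (C)V, the unsyllabifiable consonants are /x/, /l/ (no codas are permitted; onsets are limited to one consonant).
Deleting the stranded consonants removes /x/, /l/.

tɔguɔ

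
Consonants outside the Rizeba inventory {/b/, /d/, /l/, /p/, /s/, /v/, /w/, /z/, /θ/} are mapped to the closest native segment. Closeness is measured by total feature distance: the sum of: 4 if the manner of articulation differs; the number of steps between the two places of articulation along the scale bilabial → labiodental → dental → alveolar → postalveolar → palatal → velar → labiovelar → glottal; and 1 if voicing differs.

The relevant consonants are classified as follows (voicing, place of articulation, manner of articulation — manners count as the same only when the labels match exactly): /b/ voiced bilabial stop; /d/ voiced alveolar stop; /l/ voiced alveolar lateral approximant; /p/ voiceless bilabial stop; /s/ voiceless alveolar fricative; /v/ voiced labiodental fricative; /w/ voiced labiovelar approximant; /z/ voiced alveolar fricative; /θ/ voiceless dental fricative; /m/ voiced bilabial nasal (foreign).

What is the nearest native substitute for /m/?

/b/ is closest: manner differs (nasal→stop, +4), place distance 0 (bilabial→bilabial), same voicing; total 4. Next closest is /p/ at distance 5.

b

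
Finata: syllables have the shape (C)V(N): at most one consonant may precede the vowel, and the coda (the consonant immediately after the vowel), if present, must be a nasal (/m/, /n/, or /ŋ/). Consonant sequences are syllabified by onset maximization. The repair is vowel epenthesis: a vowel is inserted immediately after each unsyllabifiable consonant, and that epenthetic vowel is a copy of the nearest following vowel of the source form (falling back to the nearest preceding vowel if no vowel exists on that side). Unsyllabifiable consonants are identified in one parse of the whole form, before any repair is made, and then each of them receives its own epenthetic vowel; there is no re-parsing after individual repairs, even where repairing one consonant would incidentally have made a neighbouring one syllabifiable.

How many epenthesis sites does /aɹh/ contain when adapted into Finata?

The unsyllabifiable consonants are /ɹ/, /h/; each receives one epenthetic vowel.

2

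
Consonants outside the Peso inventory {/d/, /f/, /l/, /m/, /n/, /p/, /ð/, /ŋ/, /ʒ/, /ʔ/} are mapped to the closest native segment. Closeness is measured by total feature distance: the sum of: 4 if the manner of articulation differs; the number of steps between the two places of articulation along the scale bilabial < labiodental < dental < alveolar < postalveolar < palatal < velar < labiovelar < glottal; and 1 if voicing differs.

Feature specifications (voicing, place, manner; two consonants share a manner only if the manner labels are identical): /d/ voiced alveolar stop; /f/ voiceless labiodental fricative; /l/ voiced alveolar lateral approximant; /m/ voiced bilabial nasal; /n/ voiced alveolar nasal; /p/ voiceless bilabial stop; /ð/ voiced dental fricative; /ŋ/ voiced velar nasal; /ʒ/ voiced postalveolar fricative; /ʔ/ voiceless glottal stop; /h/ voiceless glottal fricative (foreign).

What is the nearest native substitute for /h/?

ʔ

/ʔ/ is closest: manner differs (fricative→stop, +4), place distance 0 (glottal→glottal), same voicing; total 4. Next closest is /ʒ/ at distance 5.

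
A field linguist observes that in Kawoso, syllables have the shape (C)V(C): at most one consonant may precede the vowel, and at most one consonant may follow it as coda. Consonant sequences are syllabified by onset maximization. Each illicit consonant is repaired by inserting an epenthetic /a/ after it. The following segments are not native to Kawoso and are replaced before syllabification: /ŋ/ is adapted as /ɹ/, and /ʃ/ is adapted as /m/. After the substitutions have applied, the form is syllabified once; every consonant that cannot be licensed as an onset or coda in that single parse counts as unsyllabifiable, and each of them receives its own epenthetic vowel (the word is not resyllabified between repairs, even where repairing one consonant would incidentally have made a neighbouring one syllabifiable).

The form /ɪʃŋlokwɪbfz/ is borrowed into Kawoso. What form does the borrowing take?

Substitution: /ʃ/ → /m/, /ŋ/ → /ɹ/, giving /ɪmɹlokwɪbfz/.
The consonants /ɹ/, /f/, /z/ cannot be parsed into a legal (C)V(C) syllable (at most one coda consonant is licensed; onsets are limited to one consonant).
Each unlicensed consonant becomes the onset of a new syllable: /ɹ/ → /ɹa/, /f/ → /fa/, /z/ → /za/.

ɪmɹalokwɪbfaza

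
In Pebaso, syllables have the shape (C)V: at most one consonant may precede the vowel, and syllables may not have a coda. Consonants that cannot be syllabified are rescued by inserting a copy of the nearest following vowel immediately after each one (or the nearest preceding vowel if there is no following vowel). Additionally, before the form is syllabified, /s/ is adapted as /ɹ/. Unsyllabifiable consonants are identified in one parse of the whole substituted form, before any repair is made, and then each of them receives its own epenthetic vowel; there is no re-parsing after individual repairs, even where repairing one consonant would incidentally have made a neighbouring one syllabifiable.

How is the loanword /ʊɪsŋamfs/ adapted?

ʊɪɹaŋamafaɹa

Substitution: /s/ → /ɹ/, giving /ʊɪɹŋamfɹ/.
Syllabifying with onset maximization leaves /ɹ/, /m/, /f/, /ɹ/ stranded (no codas are permitted; onsets are limited to one consonant).
Epenthesis after each stranded consonant: /ɹ/ → /ɹa/, /m/ → /ma/, /f/ → /fa/, /ɹ/ → /ɹa/.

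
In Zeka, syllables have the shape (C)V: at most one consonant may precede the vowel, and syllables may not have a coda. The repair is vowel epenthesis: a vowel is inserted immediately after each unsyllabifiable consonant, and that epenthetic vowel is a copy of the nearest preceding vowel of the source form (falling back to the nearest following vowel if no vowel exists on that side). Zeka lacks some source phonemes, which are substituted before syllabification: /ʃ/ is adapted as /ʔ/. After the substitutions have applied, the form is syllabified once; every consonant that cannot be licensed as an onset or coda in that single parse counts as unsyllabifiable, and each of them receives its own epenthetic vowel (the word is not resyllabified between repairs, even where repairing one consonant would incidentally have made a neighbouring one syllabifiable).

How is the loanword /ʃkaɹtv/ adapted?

Substitution: /ʃ/ → /ʔ/, giving /ʔkaɹtv/.
Syllabifying with onset maximization leaves /ʔ/, /ɹ/, /t/, /v/ stranded (no codas are permitted; onsets are limited to one consonant).
Inserting the epenthetic vowel yields /ʔ/ → /ʔa/, /ɹ/ → /ɹa/, /t/ → /ta/, /v/ → /va/.

ʔakaɹatava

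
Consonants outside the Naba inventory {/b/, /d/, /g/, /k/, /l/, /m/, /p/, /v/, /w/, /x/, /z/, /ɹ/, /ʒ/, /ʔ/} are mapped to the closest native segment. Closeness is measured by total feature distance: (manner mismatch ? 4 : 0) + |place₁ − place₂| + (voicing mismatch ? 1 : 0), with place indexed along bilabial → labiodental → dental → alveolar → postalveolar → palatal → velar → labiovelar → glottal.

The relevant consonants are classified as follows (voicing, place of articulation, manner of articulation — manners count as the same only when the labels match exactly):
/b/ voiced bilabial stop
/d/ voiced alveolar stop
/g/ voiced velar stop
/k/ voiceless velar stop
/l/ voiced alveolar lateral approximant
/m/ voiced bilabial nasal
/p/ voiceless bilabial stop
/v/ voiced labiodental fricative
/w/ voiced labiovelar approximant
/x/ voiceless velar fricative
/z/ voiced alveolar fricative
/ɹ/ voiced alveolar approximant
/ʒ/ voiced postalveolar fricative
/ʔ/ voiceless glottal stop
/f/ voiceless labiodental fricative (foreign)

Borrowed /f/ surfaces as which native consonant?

v

/v/ is closest: same manner (fricative), place distance 0 (labiodental→labiodental), voicing differs (+1); total 1. Next closest is /z/ at distance 3.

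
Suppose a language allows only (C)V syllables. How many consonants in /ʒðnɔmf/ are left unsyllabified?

4

Syllabifying with onset maximization leaves /ʒ/, /ð/, /m/, /f/ stranded (no codas are permitted; onsets are limited to one consonant).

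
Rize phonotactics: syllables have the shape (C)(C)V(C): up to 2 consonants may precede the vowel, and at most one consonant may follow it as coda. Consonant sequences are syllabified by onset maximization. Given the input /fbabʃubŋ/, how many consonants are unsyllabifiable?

Syllabifying with onset maximization leaves /ŋ/ stranded (at most one coda consonant is licensed; onsets may contain at most 2 consonants).

1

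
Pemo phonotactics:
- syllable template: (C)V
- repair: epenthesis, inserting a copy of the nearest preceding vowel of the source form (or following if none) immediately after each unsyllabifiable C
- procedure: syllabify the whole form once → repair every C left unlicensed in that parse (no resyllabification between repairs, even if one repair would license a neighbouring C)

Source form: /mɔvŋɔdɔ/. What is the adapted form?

mɔvɔŋɔdɔ

Under (C)V, the unsyllabifiable consonants are /v/ (no codas are permitted; onsets are limited to one consonant).
Epenthesis after each stranded consonant: /v/ → /vɔ/.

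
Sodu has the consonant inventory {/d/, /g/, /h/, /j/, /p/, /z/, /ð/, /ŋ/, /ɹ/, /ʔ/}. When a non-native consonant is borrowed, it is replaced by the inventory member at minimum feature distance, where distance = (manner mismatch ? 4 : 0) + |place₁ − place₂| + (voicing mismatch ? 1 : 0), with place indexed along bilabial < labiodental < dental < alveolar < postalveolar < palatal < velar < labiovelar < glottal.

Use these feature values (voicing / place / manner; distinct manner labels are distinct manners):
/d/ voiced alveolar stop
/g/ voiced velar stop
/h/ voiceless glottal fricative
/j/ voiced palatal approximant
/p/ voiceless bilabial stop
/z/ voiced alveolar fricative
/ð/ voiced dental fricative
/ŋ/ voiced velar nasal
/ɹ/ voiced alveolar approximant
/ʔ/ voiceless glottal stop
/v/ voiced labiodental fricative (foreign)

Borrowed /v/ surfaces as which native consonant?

ð

/ð/ is closest: same manner (fricative), place distance 1 (labiodental→dental), same voicing; total 1. Next closest is /z/ at distance 2.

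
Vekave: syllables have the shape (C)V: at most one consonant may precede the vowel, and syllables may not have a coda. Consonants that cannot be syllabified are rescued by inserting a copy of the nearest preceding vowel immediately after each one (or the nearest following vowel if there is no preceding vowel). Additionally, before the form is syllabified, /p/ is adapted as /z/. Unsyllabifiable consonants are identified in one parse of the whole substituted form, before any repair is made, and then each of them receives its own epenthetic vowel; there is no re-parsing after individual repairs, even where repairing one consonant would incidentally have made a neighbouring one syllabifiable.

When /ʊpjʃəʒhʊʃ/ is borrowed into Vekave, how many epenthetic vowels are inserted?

4

After substitution the input is /ʊzjʃəʒhʊʃ/.
The unsyllabifiable consonants are /z/, /j/, /ʒ/, /ʃ/; each receives one epenthetic vowel.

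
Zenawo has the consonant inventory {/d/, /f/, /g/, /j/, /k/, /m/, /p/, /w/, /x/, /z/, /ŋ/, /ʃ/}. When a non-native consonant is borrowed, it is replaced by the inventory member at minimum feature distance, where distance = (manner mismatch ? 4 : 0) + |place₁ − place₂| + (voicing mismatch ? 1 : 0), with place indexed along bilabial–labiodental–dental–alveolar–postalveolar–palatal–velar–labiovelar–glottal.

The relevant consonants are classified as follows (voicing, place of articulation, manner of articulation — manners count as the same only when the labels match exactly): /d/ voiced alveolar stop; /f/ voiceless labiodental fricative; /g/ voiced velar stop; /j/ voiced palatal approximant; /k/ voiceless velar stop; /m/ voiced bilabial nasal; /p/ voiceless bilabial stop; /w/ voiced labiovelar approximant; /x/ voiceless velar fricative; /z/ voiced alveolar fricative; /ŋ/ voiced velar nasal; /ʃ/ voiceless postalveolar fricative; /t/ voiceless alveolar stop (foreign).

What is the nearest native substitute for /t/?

/d/ is closest: same manner (stop), place distance 0 (alveolar→alveolar), voicing differs (+1); total 1. Next closest is /k/ at distance 3.

d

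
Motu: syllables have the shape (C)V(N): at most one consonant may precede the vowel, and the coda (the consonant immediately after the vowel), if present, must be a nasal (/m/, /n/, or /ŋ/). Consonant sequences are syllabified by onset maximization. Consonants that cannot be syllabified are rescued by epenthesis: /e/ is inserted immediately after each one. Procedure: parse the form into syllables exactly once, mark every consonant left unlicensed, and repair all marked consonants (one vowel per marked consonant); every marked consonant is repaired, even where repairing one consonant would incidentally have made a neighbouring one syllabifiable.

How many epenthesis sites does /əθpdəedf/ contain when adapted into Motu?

The unsyllabifiable consonants are /θ/, /p/, /d/, /f/; each receives one epenthetic vowel.

4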